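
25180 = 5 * 5036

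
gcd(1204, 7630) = 14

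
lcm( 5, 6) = 30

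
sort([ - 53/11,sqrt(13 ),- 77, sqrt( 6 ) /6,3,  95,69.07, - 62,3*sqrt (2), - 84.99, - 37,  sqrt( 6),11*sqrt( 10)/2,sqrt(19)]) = [ - 84.99,-77, - 62,  -  37, - 53/11,sqrt(6 )/6,sqrt( 6 ) , 3,sqrt(13 ), 3*sqrt( 2), sqrt( 19 ), 11*sqrt(10)/2,69.07,95 ] 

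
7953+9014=16967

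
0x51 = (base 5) 311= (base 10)81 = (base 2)1010001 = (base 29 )2n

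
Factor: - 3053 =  - 43^1*71^1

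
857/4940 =857/4940 = 0.17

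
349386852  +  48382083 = 397768935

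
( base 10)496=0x1f0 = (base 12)354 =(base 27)IA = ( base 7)1306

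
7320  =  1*7320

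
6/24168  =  1/4028  =  0.00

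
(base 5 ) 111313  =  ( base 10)3958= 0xf76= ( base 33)3KV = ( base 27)5BG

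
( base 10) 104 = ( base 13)80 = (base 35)2y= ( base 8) 150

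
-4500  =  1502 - 6002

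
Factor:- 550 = - 2^1 * 5^2*11^1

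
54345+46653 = 100998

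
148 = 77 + 71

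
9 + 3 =12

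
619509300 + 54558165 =674067465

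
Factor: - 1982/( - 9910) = 1/5 = 5^( - 1)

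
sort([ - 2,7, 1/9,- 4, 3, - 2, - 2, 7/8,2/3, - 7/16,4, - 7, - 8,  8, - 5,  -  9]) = [-9, - 8,  -  7, - 5,-4, - 2, - 2,-2 ,-7/16,1/9, 2/3,7/8,3, 4,7, 8 ] 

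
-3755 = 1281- 5036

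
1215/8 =1215/8 = 151.88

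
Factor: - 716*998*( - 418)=298689424 = 2^4*11^1*19^1*179^1*499^1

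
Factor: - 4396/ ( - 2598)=2198/1299 = 2^1*3^ ( - 1 )*7^1*157^1*433^(-1)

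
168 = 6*28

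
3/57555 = 1/19185 = 0.00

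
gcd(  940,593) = 1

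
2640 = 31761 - 29121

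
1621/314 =5+51/314 =5.16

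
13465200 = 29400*458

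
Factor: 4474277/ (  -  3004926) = -2^( - 1)  *  3^(-1 )*19^(-1 ) * 43^ ( - 1)*269^1 * 613^(-1) * 16633^1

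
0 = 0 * 136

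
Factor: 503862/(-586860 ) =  -83977/97810 = - 2^( - 1 )*5^( - 1 )*79^1*1063^1*9781^(  -  1)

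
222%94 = 34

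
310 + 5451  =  5761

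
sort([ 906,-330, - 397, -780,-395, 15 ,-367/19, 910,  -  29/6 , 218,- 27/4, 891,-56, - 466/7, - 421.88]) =[-780, - 421.88,  -  397,-395,-330,-466/7,-56,-367/19, - 27/4,-29/6,15, 218,891, 906,910 ] 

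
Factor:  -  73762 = -2^1*13^1*2837^1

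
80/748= 20/187 = 0.11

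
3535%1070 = 325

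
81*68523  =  5550363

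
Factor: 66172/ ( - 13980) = -3^( - 1)  *5^( - 1 )*71^1 = - 71/15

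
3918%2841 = 1077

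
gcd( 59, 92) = 1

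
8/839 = 8/839  =  0.01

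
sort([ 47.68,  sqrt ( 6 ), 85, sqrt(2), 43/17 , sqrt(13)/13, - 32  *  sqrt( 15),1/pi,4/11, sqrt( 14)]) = [ - 32 * sqrt(15), sqrt(  13)/13, 1/pi , 4/11,sqrt(2), sqrt( 6 ),  43/17,sqrt(14), 47.68 , 85 ] 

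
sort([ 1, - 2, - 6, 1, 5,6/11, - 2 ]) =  [ - 6, - 2, - 2 , 6/11, 1,1, 5 ] 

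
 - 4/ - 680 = 1/170   =  0.01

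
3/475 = 3/475  =  0.01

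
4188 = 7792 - 3604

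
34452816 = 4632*7438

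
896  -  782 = 114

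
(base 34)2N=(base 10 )91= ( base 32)2r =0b1011011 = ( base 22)43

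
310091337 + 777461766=1087553103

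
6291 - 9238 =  - 2947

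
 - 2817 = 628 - 3445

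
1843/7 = 263+2/7 = 263.29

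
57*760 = 43320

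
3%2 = 1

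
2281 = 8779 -6498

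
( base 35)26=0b1001100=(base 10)76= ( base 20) 3g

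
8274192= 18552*446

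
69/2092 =69/2092 = 0.03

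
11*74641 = 821051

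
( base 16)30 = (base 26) 1m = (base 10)48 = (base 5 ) 143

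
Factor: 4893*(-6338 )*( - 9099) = 2^1*3^4 * 7^1*233^1*337^1*3169^1 = 282176677566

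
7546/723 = 10+316/723 = 10.44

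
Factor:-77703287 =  -77703287^1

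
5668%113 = 18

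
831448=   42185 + 789263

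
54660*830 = 45367800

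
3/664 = 3/664= 0.00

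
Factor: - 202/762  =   - 3^( - 1 )*101^1 * 127^( - 1 )= - 101/381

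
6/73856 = 3/36928 =0.00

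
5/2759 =5/2759 = 0.00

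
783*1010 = 790830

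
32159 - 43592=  - 11433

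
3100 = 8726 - 5626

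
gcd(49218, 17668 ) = 1262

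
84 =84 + 0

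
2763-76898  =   - 74135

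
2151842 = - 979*(-2198 )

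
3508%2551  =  957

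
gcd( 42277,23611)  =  1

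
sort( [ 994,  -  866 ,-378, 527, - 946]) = [-946, - 866, - 378,527,994]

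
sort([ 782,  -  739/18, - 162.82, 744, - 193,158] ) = [- 193, - 162.82,- 739/18, 158,744 , 782]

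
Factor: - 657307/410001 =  - 3^( - 1)*7^1 * 19^(-1 ) * 7193^( - 1)*93901^1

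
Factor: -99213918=-2^1*3^1*16535653^1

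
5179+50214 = 55393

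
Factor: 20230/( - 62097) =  - 2^1*3^( - 1 )*5^1 * 17^2 * 2957^( - 1) = -2890/8871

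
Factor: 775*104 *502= 40461200 = 2^4*5^2*13^1*31^1*251^1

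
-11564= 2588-14152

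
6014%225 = 164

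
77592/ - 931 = - 84  +  612/931 = - 83.34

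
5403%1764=111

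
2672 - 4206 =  - 1534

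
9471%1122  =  495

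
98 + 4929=5027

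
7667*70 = 536690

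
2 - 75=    - 73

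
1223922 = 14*87423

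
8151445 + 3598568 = 11750013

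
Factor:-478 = -2^1*239^1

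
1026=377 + 649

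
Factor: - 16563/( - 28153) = 3^1*47^( - 1)*599^( - 1)*5521^1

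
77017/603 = 77017/603= 127.72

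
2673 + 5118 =7791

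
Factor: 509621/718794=2^( - 1)  *  3^(  -  6)*7^1* 17^( - 1)*29^ ( - 1)*47^1*1549^1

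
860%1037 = 860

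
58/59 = 58/59 = 0.98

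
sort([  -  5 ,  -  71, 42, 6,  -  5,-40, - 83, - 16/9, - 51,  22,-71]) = [ - 83,  -  71,-71,- 51, - 40, -5, - 5, - 16/9, 6, 22, 42 ] 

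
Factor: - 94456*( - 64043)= 2^3*7^2*1307^1*11807^1 = 6049245608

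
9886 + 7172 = 17058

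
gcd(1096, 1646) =2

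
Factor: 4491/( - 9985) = -3^2*5^ (  -  1 )*499^1 * 1997^(  -  1)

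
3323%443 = 222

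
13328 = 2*6664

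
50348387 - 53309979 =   -  2961592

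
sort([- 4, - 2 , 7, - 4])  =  [ - 4,-4, - 2,7]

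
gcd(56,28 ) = 28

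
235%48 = 43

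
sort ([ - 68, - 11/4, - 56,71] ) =[ -68, - 56,  -  11/4, 71 ] 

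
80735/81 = 80735/81 = 996.73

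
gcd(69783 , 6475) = 7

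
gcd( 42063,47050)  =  1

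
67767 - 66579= 1188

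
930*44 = 40920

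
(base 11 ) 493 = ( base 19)1BG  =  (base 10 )586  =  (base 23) 12b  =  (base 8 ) 1112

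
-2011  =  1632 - 3643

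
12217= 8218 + 3999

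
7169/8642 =7169/8642 = 0.83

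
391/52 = 7 + 27/52 = 7.52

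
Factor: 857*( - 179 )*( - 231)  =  35436093 = 3^1*7^1 * 11^1*179^1  *  857^1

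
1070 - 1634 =-564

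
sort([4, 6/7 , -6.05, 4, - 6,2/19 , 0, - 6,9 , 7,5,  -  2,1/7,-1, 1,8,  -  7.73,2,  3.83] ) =[ - 7.73, - 6.05, - 6,  -  6, - 2, - 1,0,2/19,1/7,6/7,1, 2,3.83, 4, 4, 5,7,8,9 ] 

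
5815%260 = 95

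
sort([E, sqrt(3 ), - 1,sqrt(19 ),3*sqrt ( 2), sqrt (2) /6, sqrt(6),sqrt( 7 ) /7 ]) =[ - 1, sqrt( 2) /6, sqrt (7)/7, sqrt(3), sqrt(6 ), E , 3 *sqrt(2), sqrt( 19 )]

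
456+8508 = 8964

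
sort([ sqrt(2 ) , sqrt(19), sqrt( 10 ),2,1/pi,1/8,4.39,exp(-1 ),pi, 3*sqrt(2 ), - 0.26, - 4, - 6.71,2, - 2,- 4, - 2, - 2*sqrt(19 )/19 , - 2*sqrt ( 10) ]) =[ - 6.71, - 2*sqrt (10 ), - 4, - 4, - 2,-2 , - 2  *  sqrt (19 )/19, - 0.26,1/8,1/pi,exp( - 1),sqrt(2),2,  2,pi,sqrt(10 ),3*sqrt( 2 ) , sqrt( 19),4.39] 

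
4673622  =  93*50254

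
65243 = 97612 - 32369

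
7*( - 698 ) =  - 4886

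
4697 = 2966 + 1731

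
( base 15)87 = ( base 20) 67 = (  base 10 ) 127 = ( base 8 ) 177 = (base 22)5h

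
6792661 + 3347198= 10139859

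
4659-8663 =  - 4004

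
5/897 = 5/897 = 0.01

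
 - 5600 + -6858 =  - 12458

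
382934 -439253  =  - 56319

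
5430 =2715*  2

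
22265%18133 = 4132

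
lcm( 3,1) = 3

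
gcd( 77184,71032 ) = 8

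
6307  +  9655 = 15962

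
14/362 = 7/181 = 0.04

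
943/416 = 943/416 = 2.27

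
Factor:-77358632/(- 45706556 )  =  2^1* 7^ (-1)*13^1*79^(-1)*20663^( - 1)*743833^1 = 19339658/11426639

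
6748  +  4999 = 11747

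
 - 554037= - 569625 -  - 15588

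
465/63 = 155/21 = 7.38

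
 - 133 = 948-1081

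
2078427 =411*5057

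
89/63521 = 89/63521= 0.00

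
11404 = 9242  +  2162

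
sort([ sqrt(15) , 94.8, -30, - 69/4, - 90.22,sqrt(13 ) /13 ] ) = [ - 90.22, - 30, - 69/4,sqrt( 13)/13, sqrt( 15 ),94.8]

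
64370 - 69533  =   - 5163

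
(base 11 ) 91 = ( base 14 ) 72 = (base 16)64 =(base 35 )2U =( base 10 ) 100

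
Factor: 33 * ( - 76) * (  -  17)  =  2^2*3^1 * 11^1*17^1*19^1 = 42636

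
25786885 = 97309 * 265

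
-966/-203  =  4  +  22/29=4.76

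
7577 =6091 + 1486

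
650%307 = 36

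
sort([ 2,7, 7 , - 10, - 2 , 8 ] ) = [ - 10, -2,2, 7,7,8]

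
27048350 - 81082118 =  - 54033768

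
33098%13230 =6638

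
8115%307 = 133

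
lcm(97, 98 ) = 9506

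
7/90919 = 7/90919  =  0.00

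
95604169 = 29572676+66031493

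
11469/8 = 11469/8 = 1433.62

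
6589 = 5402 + 1187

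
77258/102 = 757 + 22/51 =757.43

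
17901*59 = 1056159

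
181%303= 181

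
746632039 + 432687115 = 1179319154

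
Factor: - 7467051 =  - 3^1*2489017^1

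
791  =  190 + 601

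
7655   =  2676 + 4979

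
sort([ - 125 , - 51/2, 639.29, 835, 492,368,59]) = [-125, - 51/2, 59, 368,492, 639.29, 835 ] 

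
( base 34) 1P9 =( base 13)bc0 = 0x7DF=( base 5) 31030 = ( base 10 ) 2015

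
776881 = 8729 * 89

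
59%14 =3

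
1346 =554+792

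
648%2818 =648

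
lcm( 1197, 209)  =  13167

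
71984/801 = 71984/801 = 89.87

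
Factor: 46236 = 2^2 *3^1*3853^1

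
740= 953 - 213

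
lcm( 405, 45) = 405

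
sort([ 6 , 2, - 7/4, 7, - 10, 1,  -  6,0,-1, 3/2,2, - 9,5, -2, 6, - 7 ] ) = [  -  10 , - 9,-7, - 6,-2, -7/4, - 1, 0,1, 3/2,2, 2, 5,6, 6, 7] 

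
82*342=28044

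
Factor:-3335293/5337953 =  - 13^1*37^ ( - 1) * 89^( - 1 )*1621^( - 1 )*256561^1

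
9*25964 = 233676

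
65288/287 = 227  +  139/287 = 227.48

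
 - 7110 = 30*( - 237) 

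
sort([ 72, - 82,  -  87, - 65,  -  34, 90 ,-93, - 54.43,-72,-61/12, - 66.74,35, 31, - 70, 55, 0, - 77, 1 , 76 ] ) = [ - 93, - 87, - 82,-77, - 72, - 70 ,-66.74, - 65 , - 54.43, -34, - 61/12, 0,1, 31,  35 , 55 , 72, 76, 90 ] 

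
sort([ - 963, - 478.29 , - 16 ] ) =[ - 963,-478.29 ,-16 ]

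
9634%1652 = 1374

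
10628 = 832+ 9796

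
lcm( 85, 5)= 85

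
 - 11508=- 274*42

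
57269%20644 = 15981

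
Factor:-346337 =- 346337^1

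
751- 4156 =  - 3405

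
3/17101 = 3/17101 = 0.00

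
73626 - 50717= 22909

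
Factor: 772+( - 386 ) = 2^1 * 193^1 =386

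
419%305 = 114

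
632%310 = 12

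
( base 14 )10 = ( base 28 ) e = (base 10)14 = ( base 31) e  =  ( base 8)16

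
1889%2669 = 1889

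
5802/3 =1934 = 1934.00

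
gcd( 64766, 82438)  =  94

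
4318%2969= 1349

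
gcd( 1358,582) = 194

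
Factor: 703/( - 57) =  - 3^( - 1)*37^1 = -37/3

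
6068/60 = 1517/15 = 101.13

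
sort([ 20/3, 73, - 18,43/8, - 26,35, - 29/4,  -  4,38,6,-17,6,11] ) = [ - 26, - 18, - 17 ,  -  29/4, - 4,43/8,6,6,20/3,11,35 , 38,73]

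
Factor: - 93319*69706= - 2^1*7^1*13^1 * 383^1*93319^1=-  6504894214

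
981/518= 1  +  463/518  =  1.89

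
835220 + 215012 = 1050232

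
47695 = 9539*5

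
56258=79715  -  23457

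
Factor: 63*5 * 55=17325 = 3^2*5^2*7^1*11^1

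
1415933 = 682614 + 733319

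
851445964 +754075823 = 1605521787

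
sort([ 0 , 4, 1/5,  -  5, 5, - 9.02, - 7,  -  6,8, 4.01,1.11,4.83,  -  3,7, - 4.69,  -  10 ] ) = [  -  10,  -  9.02 ,-7, - 6,- 5, - 4.69, - 3 , 0,  1/5,1.11, 4,4.01,4.83, 5, 7,8 ]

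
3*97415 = 292245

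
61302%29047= 3208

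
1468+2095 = 3563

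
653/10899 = 653/10899=   0.06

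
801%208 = 177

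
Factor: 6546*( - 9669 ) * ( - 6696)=2^4*3^5*11^1 * 31^1*293^1 *1091^1 =423811762704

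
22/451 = 2/41 = 0.05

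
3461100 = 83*41700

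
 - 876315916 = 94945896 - 971261812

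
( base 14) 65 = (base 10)89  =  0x59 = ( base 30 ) 2T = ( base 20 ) 49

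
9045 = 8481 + 564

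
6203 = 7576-1373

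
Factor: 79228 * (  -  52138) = -2^3 * 29^1*131^1*199^1*683^1 = - 4130789464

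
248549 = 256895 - 8346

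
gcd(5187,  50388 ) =741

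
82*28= 2296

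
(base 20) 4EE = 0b11101100110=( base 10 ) 1894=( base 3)2121011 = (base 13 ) B29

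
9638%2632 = 1742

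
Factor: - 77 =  - 7^1*  11^1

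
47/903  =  47/903 =0.05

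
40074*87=3486438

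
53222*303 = 16126266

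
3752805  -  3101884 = 650921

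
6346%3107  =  132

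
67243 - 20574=46669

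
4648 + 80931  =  85579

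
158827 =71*2237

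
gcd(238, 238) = 238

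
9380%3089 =113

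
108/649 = 108/649 = 0.17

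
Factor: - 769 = - 769^1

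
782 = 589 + 193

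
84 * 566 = 47544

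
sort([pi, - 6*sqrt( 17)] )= [ - 6*sqrt( 17), pi ]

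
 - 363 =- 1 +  - 362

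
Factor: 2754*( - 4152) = -11434608 =-2^4 * 3^5*17^1*173^1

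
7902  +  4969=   12871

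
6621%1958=747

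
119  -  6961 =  - 6842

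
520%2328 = 520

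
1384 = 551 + 833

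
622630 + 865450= 1488080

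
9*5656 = 50904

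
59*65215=3847685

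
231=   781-550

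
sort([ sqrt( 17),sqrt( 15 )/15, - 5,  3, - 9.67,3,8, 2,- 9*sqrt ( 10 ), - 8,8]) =[-9 *sqrt ( 10 ), - 9.67 , - 8, - 5, sqrt( 15)/15, 2,3, 3,sqrt(17)  ,  8,8 ]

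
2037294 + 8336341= 10373635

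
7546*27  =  203742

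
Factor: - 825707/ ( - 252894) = 2^( - 1)*3^( - 1)  *  17^1*113^( -1)*373^( - 1)*48571^1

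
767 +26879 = 27646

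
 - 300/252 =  - 25/21= - 1.19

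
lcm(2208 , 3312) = 6624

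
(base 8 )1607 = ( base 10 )903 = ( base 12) 633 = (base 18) 2e3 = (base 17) 322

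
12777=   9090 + 3687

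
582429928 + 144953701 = 727383629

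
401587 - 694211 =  - 292624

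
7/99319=7/99319=0.00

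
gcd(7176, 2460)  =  12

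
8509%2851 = 2807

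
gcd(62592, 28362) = 978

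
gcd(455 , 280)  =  35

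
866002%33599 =26027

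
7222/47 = 7222/47  =  153.66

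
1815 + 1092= 2907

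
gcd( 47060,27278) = 2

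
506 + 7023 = 7529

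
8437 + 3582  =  12019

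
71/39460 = 71/39460 = 0.00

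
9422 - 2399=7023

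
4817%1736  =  1345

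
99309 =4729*21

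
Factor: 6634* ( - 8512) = -2^7*7^1*19^1*31^1*107^1= -56468608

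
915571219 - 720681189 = 194890030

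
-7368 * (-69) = 508392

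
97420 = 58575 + 38845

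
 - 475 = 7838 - 8313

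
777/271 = 2 +235/271 =2.87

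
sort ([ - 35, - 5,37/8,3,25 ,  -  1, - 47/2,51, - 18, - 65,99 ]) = [ - 65,  -  35, - 47/2 , - 18 , - 5, - 1, 3 , 37/8,  25,51,  99]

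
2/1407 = 2/1407  =  0.00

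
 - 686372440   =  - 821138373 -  - 134765933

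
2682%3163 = 2682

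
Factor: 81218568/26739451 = 2^3*3^1 * 367^1*9221^1*26739451^( - 1 ) 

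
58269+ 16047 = 74316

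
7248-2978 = 4270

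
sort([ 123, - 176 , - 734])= [ - 734,-176,  123 ] 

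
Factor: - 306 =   -  2^1*3^2 *17^1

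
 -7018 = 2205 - 9223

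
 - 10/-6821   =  10/6821=0.00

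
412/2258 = 206/1129 = 0.18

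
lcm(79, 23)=1817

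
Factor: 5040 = 2^4*3^2 * 5^1 * 7^1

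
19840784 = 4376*4534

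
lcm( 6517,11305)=553945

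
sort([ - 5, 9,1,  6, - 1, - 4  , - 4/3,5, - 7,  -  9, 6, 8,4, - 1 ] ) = [ - 9,  -  7, - 5, - 4, - 4/3, - 1, - 1, 1, 4, 5,6, 6, 8,9 ] 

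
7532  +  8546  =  16078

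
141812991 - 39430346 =102382645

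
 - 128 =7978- 8106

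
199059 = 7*28437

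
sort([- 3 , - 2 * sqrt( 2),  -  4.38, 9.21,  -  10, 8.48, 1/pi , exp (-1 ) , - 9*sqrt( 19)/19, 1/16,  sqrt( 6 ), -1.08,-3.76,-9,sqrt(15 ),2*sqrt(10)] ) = [ - 10, - 9,  -  4.38, - 3.76, - 3 ,  -  2* sqrt ( 2), - 9 * sqrt( 19) /19, - 1.08, 1/16,1/pi,exp( - 1 ), sqrt(6), sqrt(15), 2 * sqrt( 10), 8.48, 9.21] 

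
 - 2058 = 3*( - 686)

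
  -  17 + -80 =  - 97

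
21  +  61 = 82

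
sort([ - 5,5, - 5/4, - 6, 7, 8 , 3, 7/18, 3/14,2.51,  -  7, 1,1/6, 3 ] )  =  [- 7, - 6, -5,-5/4,  1/6, 3/14, 7/18, 1, 2.51 , 3, 3, 5,7, 8] 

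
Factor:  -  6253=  - 13^2*37^1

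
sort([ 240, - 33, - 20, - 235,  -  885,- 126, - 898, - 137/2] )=[ - 898, - 885,  -  235, - 126 , - 137/2 , - 33, - 20,240]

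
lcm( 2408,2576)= 110768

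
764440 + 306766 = 1071206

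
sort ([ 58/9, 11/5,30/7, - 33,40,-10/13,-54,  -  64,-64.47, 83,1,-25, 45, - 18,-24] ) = [-64.47, - 64,-54,-33, -25, - 24, - 18, - 10/13, 1,11/5, 30/7, 58/9,40 , 45,83 ]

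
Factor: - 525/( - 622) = 2^( - 1) * 3^1* 5^2*7^1*311^(  -  1 ) 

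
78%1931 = 78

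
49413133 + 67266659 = 116679792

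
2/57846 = 1/28923 = 0.00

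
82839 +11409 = 94248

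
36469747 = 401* 90947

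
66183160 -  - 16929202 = 83112362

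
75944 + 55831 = 131775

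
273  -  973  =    -  700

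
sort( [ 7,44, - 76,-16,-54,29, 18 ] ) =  [  -  76,- 54,-16, 7, 18, 29,44] 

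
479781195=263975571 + 215805624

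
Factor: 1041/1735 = 3^1*5^( - 1) = 3/5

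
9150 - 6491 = 2659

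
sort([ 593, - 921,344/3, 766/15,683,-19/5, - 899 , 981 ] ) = [-921  ,-899,-19/5,  766/15,344/3,593,683,981] 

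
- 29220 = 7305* ( - 4)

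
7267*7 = 50869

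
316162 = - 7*(  -  45166)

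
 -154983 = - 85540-69443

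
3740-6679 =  - 2939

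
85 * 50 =4250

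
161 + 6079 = 6240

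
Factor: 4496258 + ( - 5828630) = - 1332372=- 2^2 *3^1*111031^1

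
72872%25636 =21600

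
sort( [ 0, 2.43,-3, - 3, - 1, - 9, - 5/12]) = [-9, - 3, - 3, - 1, - 5/12,0, 2.43]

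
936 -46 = 890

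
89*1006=89534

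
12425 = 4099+8326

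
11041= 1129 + 9912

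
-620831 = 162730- 783561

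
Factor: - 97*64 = - 6208= -  2^6* 97^1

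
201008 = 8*25126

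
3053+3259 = 6312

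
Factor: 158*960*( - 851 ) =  - 2^7*3^1 *5^1 * 23^1*37^1* 79^1 = - 129079680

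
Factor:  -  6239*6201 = -38688039  =  - 3^2*13^1*17^1*53^1*367^1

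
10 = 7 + 3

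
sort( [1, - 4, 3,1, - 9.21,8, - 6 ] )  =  [ - 9.21,-6, - 4,1,1, 3,8 ] 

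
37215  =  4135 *9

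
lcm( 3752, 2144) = 15008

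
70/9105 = 14/1821 = 0.01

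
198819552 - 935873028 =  - 737053476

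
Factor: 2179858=2^1*31^1*35159^1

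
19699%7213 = 5273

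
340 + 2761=3101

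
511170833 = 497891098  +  13279735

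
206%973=206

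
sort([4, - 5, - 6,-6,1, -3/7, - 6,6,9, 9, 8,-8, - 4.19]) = [-8,-6, - 6, - 6,-5,  -  4.19, - 3/7,1, 4,6, 8,  9, 9 ]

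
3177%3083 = 94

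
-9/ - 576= 1/64 = 0.02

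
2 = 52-50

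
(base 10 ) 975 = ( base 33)TI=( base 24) 1gf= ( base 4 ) 33033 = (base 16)3cf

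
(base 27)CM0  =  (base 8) 22176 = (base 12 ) 54a6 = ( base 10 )9342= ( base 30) ABC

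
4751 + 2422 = 7173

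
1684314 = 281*5994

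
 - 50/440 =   -  1 + 39/44 = - 0.11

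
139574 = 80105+59469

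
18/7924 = 9/3962  =  0.00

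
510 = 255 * 2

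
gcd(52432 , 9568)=16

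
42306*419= 17726214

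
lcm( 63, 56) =504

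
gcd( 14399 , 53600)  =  1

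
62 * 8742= 542004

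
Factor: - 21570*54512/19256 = -2^2*3^1*5^1*29^( - 1)*83^( - 1) * 719^1*3407^1= -  146977980/2407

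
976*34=33184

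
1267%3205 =1267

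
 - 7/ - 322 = 1/46 = 0.02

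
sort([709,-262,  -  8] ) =[ - 262, - 8,  709 ] 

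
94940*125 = 11867500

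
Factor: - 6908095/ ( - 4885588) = 2^( - 2)*5^1*271^( - 1)*487^1*2837^1*4507^( - 1) 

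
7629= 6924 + 705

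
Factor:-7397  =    -  13^1*569^1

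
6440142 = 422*15261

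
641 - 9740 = - 9099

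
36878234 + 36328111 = 73206345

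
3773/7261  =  3773/7261 = 0.52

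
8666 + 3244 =11910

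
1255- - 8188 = 9443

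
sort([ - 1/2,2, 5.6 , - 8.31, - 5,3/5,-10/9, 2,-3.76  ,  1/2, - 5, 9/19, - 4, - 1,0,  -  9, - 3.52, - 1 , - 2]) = [ - 9, - 8.31,-5, - 5, - 4, - 3.76, - 3.52,  -  2, - 10/9, - 1 ,  -  1, - 1/2,0, 9/19, 1/2,3/5,2, 2  ,  5.6 ]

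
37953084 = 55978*678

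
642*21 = 13482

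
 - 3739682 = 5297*(  -  706)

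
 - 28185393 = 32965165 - 61150558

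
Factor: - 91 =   -  7^1*13^1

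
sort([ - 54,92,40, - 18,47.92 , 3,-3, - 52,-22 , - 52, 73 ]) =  [ - 54, - 52,-52,-22, - 18, - 3, 3 , 40,47.92,73 , 92]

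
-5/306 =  - 5/306 = - 0.02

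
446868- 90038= 356830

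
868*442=383656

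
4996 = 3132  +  1864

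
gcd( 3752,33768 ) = 3752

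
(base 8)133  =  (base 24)3j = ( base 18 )51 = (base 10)91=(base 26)3D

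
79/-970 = -1 + 891/970 = -0.08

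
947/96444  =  947/96444 =0.01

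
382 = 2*191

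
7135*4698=33520230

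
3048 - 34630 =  -31582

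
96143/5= 96143/5 = 19228.60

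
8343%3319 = 1705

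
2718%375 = 93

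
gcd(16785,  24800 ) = 5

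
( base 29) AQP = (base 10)9189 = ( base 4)2033211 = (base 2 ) 10001111100101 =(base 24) fml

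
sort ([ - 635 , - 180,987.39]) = [-635, - 180, 987.39 ] 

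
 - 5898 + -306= - 6204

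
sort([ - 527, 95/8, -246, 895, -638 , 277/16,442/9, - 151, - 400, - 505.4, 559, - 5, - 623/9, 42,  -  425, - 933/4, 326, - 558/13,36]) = [ - 638, - 527,-505.4, - 425,  -  400,- 246  , - 933/4, - 151, - 623/9, - 558/13, - 5, 95/8, 277/16,36, 42, 442/9, 326, 559, 895] 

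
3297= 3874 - 577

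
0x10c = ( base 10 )268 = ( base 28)9g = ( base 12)1A4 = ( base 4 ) 10030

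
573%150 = 123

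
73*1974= 144102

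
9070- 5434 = 3636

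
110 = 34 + 76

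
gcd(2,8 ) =2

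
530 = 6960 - 6430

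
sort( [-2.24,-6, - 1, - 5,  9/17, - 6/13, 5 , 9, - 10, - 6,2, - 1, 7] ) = [ - 10, - 6, - 6, - 5 ,-2.24, - 1 , - 1, - 6/13, 9/17, 2, 5,7, 9]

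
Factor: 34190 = 2^1*5^1* 13^1*263^1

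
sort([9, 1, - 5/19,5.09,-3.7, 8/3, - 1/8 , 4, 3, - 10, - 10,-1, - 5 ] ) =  [ - 10, - 10,-5, - 3.7, - 1, - 5/19, - 1/8, 1, 8/3, 3,4,5.09,9 ]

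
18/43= 18/43 = 0.42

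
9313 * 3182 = 29633966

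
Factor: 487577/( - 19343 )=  - 731/29 = - 17^1*29^ ( - 1)*43^1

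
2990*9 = 26910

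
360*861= 309960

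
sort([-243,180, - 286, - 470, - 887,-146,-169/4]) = [ - 887, - 470,- 286, - 243 , - 146, - 169/4,180]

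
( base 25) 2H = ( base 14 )4B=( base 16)43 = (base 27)2D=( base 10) 67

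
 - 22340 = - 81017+58677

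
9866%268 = 218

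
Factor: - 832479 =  - 3^1*277493^1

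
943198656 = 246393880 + 696804776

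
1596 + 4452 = 6048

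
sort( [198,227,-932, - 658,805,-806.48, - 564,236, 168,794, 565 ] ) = [-932, - 806.48, - 658,  -  564,168,198, 227,  236,565,794,805 ]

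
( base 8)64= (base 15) 37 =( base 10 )52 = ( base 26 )20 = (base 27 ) 1P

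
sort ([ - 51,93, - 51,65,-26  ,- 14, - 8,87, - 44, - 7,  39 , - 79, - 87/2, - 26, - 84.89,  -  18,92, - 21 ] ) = [ - 84.89, -79, -51, - 51,-44, - 87/2,-26, - 26, - 21 ,  -  18, - 14, - 8, - 7, 39,65, 87,92, 93] 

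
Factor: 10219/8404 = 929/764 = 2^( - 2 ) * 191^(  -  1)*929^1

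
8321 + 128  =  8449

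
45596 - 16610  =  28986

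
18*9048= 162864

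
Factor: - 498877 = - 277^1*1801^1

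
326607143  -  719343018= - 392735875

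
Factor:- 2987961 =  - 3^1*995987^1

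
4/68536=1/17134 = 0.00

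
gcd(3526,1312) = 82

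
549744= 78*7048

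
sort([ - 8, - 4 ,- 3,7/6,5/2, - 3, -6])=[-8, - 6,  -  4, -3,- 3 , 7/6, 5/2] 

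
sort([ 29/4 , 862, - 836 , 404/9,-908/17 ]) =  [ - 836, - 908/17, 29/4, 404/9, 862]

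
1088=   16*68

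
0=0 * 1665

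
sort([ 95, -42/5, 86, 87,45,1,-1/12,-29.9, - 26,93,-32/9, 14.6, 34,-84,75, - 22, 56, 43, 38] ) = [ - 84,-29.9, -26,-22,-42/5, - 32/9 ,-1/12, 1,14.6,34,  38,43, 45,56, 75, 86 , 87 , 93, 95 ]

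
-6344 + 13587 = 7243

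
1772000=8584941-6812941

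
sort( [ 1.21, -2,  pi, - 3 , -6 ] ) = [ - 6, -3, - 2, 1.21,pi]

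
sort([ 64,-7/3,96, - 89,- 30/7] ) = [ - 89,-30/7,  -  7/3, 64,96 ] 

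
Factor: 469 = 7^1*67^1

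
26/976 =13/488 = 0.03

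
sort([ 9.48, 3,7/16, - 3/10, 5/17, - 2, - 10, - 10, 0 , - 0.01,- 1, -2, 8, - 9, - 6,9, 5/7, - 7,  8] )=[ - 10, - 10, - 9, - 7,-6, - 2,- 2, - 1,-3/10, - 0.01 , 0, 5/17,  7/16, 5/7,3, 8, 8,9, 9.48] 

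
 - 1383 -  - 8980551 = 8979168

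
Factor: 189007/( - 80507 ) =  - 7^( - 1) * 13^1 * 53^ ( - 1)*67^1 =-871/371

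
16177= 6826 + 9351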